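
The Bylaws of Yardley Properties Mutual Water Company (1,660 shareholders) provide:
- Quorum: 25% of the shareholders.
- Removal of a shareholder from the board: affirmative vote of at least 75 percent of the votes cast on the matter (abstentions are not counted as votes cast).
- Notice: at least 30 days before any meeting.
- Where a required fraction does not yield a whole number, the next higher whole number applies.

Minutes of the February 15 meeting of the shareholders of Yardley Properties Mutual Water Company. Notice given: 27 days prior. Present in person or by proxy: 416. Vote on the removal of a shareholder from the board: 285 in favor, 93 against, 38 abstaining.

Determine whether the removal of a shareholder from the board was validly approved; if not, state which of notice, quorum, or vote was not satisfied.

Invalid — notice requirement not satisfied.

Notice: 27 days given; 30 required. Not satisfied.
Quorum: 25% of 1,660 = 415; 416 present. Satisfied.
Vote: requires three-fourths of the votes cast (416 − 38 abstaining = 378); 3/4 of 378 = 283.50, rounded up to 284, so 284 needed; 285 in favor. Satisfied.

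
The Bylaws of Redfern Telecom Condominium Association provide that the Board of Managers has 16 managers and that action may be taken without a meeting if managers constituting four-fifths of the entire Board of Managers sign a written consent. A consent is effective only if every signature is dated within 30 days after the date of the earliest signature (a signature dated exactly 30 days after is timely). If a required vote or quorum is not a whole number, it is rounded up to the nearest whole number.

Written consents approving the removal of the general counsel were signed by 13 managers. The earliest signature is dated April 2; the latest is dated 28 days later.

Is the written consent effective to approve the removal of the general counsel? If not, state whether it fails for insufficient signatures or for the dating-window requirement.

Signatures required: four-fifths of 16 — 4/5 of 16 = 12.80, rounded up to 13, so 13 needed; 13 signed. Sufficient.
Dating window: the latest signature is 28 days after the earliest; the limit is 30 days. Within the window.

Effective — both the signature and dating-window requirements are satisfied.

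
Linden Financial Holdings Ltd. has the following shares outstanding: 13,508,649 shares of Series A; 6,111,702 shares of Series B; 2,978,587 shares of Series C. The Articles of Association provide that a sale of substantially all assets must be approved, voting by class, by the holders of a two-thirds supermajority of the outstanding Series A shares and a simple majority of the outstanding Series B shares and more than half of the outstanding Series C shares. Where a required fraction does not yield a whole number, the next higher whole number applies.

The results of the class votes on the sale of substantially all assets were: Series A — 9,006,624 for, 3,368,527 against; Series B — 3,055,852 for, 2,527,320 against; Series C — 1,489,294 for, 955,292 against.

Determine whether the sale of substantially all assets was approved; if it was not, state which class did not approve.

Series A: 2/3 of 13508649 = 9005766; 9,005,766 required, 9,006,624 in favor — approved.
Series B: a majority of 6111702 is 3055852; 3,055,852 required, 3,055,852 in favor — approved.
Series C: a majority of 2978587 is 1489294; 1,489,294 required, 1,489,294 in favor — approved.

Approved — every class gave the required vote.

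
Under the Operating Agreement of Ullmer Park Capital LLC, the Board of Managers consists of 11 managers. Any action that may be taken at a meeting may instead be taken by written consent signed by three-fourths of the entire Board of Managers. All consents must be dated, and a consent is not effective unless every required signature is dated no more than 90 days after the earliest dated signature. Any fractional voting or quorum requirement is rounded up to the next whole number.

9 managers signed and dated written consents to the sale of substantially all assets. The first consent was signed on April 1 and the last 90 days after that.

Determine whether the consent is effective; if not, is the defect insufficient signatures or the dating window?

Effective — both the signature and dating-window requirements are satisfied.

Signatures required: three-fourths of 11 — 3/4 of 11 = 8.25, rounded up to 9, so 9 needed; 9 signed. Sufficient.
Dating window: the latest signature is 90 days after the earliest; the limit is 90 days. Within the window.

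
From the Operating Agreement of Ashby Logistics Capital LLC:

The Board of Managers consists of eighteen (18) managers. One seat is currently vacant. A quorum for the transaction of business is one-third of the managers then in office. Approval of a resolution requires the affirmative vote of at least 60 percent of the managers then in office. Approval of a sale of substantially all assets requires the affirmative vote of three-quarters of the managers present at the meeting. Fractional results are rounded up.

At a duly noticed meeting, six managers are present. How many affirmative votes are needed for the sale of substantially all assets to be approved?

The sale of substantially all assets requires three-fourths of the managers present (6).
3/4 of 6 = 4.50, rounded up to 5.

5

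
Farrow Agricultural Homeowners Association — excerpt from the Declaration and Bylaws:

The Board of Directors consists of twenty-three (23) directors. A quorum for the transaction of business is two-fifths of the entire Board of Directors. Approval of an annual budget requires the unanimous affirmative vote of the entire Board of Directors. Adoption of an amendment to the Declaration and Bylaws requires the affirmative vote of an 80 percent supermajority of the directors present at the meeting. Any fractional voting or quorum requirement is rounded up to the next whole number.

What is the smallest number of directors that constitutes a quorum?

10

2/5 of 23 = 9.20, rounded up to 10.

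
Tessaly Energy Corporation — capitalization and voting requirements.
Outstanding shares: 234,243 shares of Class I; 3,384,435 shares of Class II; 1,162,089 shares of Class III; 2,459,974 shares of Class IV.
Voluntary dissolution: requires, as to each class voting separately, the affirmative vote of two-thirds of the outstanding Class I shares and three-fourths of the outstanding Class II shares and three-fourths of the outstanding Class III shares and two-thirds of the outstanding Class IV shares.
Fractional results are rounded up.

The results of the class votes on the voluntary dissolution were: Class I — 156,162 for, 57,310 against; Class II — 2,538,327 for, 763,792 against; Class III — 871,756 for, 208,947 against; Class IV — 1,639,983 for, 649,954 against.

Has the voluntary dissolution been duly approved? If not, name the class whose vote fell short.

Approved — every class gave the required vote.

Class I: 2/3 of 234243 = 156162; 156,162 required, 156,162 in favor — approved.
Class II: 3/4 of 3384435 = 2538326.25, rounded up to 2538327; 2,538,327 required, 2,538,327 in favor — approved.
Class III: 3/4 of 1162089 = 871566.75, rounded up to 871567; 871,567 required, 871,756 in favor — approved.
Class IV: 2/3 of 2459974 = 1639982.67, rounded up to 1639983; 1,639,983 required, 1,639,983 in favor — approved.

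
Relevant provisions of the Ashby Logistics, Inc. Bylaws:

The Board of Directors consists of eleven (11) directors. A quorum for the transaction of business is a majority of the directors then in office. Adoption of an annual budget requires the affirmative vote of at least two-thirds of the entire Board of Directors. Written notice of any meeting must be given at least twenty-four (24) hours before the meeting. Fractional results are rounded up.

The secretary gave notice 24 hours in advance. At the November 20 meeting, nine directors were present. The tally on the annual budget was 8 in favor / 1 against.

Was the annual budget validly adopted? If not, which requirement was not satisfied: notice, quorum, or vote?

Notice: 24 hours given; 24 required (24 ≥ 24). Satisfied.
Quorum: 9 present; quorum is 6. Satisfied.
Vote: the annual budget requires two-thirds of the entire Board of Directors (11). 2/3 of 11 = 7.33, rounded up to 8, so 8 affirmative votes are needed; 8 voted in favor. Satisfied.

Valid — all requirements satisfied.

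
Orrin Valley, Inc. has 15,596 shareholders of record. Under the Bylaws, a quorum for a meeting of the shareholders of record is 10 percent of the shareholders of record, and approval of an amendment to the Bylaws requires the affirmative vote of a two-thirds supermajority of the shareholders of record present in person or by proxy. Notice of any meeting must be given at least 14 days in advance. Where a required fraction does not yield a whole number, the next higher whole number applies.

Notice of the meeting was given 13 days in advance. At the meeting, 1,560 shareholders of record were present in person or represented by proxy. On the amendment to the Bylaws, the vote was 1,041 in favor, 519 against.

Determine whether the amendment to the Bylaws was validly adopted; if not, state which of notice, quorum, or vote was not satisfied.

Invalid — notice requirement not satisfied.

Notice: 13 days given; 14 required. Not satisfied.
Quorum: 10% of 15,596 = 1,559.60, rounded up to 1,560; 1,560 present. Satisfied.
Vote: requires two-thirds of those present (1,560); 2/3 of 1560 = 1040, so 1,040 needed; 1,041 in favor. Satisfied.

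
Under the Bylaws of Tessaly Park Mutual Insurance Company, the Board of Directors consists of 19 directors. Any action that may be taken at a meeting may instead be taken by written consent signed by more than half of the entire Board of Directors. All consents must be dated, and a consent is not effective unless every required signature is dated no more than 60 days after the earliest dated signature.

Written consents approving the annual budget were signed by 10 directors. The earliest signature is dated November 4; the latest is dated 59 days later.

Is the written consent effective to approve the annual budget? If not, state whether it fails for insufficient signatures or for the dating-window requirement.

Effective — both the signature and dating-window requirements are satisfied.

Signatures required: more than half of 19 — a majority of 19 is 10, so 10 needed; 10 signed. Sufficient.
Dating window: the latest signature is 59 days after the earliest; the limit is 60 days. Within the window.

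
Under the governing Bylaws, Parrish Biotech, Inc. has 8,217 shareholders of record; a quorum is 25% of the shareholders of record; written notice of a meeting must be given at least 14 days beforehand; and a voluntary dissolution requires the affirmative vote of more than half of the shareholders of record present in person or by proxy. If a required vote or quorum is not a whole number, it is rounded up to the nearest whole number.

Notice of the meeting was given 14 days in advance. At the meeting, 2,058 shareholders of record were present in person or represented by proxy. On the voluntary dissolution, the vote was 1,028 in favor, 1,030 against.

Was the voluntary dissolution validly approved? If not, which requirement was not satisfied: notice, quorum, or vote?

Notice: 14 days given; 14 required. Satisfied.
Quorum: 25% of 8,217 = 2,054.25, rounded up to 2,055; 2,058 present. Satisfied.
Vote: requires a majority of those present (2,058); a majority of 2058 is 1030, so 1,030 needed; 1,028 in favor. Not satisfied.

Invalid — vote requirement not satisfied.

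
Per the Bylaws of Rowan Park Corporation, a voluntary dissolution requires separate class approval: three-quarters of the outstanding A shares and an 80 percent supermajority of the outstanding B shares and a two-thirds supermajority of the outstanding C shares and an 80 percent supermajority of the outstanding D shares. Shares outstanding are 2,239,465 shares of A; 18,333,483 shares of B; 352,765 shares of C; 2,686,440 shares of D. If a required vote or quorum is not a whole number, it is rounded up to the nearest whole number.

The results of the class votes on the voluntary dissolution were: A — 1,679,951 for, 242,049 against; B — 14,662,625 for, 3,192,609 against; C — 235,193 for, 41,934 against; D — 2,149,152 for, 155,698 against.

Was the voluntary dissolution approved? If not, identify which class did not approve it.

A: 3/4 of 2239465 = 1679598.75, rounded up to 1679599; 1,679,599 required, 1,679,951 in favor — approved.
B: 4/5 of 18333483 = 14666786.40, rounded up to 14666787; 14,666,787 required, 14,662,625 in favor — not approved.
C: 2/3 of 352765 = 235176.67, rounded up to 235177; 235,177 required, 235,193 in favor — approved.
D: 4/5 of 2686440 = 2149152; 2,149,152 required, 2,149,152 in favor — approved.

Not approved — the B shares did not give the required vote.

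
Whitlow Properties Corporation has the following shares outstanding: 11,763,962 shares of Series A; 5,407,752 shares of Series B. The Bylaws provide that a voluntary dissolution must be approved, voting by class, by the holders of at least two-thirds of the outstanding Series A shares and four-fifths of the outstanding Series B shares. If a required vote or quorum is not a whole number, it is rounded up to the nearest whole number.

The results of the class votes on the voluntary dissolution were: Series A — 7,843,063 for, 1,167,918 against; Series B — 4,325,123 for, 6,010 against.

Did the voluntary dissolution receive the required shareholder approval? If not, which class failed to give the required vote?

Series A: 2/3 of 11763962 = 7842641.33, rounded up to 7842642; 7,842,642 required, 7,843,063 in favor — approved.
Series B: 4/5 of 5407752 = 4326201.60, rounded up to 4326202; 4,326,202 required, 4,325,123 in favor — not approved.

Not approved — the Series B shares did not give the required vote.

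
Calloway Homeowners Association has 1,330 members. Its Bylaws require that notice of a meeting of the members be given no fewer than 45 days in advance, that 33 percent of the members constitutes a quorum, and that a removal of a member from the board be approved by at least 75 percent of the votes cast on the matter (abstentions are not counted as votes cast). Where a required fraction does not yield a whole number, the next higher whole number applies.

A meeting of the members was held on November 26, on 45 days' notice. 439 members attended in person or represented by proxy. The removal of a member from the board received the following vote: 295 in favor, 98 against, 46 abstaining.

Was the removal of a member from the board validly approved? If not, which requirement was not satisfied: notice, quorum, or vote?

Notice: 45 days given; 45 required. Satisfied.
Quorum: 33% of 1,330 = 438.90, rounded up to 439; 439 present. Satisfied.
Vote: requires three-fourths of the votes cast (439 − 46 abstaining = 393); 3/4 of 393 = 294.75, rounded up to 295, so 295 needed; 295 in favor. Satisfied.

Valid — all requirements satisfied.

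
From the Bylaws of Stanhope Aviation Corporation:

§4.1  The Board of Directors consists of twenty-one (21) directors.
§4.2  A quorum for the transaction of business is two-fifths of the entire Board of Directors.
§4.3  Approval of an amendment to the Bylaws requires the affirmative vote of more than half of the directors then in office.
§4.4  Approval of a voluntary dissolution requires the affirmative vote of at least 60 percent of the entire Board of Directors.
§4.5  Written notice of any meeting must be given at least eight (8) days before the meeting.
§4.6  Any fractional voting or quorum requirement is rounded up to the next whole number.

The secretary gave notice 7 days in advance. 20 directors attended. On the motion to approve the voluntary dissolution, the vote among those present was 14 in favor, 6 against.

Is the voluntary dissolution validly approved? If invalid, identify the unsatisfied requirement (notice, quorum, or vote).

Invalid — notice requirement not satisfied.

Notice: 7 days given; 8 required (7 < 8). Not satisfied.
Quorum: 20 present; quorum is 9. Satisfied.
Vote: the voluntary dissolution requires three-fifths of the entire Board of Directors (21). 3/5 of 21 = 12.60, rounded up to 13, so 13 affirmative votes are needed; 14 voted in favor. Satisfied.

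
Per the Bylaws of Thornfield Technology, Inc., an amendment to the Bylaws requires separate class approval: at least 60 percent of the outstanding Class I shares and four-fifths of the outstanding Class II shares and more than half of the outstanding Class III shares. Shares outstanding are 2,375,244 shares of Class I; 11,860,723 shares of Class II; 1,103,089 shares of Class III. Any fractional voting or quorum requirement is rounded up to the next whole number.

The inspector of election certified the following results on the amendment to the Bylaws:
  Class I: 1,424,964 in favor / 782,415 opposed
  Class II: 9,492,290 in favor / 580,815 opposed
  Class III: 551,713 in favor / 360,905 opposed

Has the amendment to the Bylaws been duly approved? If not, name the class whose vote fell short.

Class I: 3/5 of 2375244 = 1425146.40, rounded up to 1425147; 1,425,147 required, 1,424,964 in favor — not approved.
Class II: 4/5 of 11860723 = 9488578.40, rounded up to 9488579; 9,488,579 required, 9,492,290 in favor — approved.
Class III: a majority of 1103089 is 551545; 551,545 required, 551,713 in favor — approved.

Not approved — the Class I shares did not give the required vote.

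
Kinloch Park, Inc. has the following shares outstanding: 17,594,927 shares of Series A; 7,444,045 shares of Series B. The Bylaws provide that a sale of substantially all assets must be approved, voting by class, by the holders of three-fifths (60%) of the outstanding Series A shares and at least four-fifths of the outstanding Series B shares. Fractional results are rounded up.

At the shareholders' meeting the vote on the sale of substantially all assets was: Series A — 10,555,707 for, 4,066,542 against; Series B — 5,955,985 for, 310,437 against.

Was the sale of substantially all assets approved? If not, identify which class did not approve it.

Not approved — the Series A shares did not give the required vote.

Series A: 3/5 of 17594927 = 10556956.20, rounded up to 10556957; 10,556,957 required, 10,555,707 in favor — not approved.
Series B: 4/5 of 7444045 = 5955236; 5,955,236 required, 5,955,985 in favor — approved.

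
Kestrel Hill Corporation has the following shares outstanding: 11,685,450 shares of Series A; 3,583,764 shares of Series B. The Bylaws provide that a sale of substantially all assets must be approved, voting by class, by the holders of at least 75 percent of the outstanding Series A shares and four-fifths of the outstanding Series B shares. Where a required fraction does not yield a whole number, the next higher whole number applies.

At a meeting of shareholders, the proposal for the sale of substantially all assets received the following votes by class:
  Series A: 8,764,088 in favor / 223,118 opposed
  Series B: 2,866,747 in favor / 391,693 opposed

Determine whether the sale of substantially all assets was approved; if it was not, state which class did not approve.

Series A: 3/4 of 11685450 = 8764087.50, rounded up to 8764088; 8,764,088 required, 8,764,088 in favor — approved.
Series B: 4/5 of 3583764 = 2867011.20, rounded up to 2867012; 2,867,012 required, 2,866,747 in favor — not approved.

Not approved — the Series B shares did not give the required vote.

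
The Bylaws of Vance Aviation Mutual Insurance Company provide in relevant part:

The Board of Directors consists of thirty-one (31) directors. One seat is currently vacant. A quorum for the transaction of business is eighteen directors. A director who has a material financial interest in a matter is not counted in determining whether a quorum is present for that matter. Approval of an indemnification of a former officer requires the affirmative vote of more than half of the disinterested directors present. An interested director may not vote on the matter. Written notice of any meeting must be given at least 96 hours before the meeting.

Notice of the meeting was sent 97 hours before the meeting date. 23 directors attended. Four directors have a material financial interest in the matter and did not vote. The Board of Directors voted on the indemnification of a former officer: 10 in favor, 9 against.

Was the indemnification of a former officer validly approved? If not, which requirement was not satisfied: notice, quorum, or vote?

Notice: 97 hours given; 96 required (97 ≥ 96). Satisfied.
Quorum: 23 present, but the 4 interested directors do not count, leaving 19. Quorum is 18. Satisfied.
Vote: the indemnification of a former officer requires a majority of the disinterested directors present (23 − 4 = 19). A majority of 19 is 10, so 10 affirmative votes are needed; 10 voted in favor. Satisfied.

Valid — all requirements satisfied.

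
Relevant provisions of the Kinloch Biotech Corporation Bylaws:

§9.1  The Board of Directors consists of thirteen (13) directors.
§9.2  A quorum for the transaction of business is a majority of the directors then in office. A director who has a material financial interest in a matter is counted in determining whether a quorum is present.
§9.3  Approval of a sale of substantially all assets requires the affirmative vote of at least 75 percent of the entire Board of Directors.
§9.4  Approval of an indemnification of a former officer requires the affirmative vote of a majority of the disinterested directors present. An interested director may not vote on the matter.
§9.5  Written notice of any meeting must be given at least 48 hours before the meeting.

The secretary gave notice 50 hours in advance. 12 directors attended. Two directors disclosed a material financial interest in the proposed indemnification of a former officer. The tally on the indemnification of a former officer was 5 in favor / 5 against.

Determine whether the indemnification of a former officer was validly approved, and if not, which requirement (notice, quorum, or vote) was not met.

Notice: 50 hours given; 48 required (50 ≥ 48). Satisfied.
Quorum: 12 present (interested directors count toward quorum); quorum is 7. Satisfied.
Vote: the indemnification of a former officer requires a majority of the disinterested directors present (12 − 2 = 10). A majority of 10 is 6, so 6 affirmative votes are needed; 5 voted in favor. Not satisfied.

Invalid — vote requirement not satisfied.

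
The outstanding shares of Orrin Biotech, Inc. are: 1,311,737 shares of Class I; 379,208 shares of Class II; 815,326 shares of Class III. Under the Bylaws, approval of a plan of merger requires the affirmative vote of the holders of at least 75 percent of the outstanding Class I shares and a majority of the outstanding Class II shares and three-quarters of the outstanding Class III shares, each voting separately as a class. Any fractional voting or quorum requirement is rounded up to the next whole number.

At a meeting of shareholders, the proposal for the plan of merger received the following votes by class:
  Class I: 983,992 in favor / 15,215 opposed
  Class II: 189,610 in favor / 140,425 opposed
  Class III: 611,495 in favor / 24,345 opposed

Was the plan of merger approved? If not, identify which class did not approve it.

Class I: 3/4 of 1311737 = 983802.75, rounded up to 983803; 983,803 required, 983,992 in favor — approved.
Class II: a majority of 379208 is 189605; 189,605 required, 189,610 in favor — approved.
Class III: 3/4 of 815326 = 611494.50, rounded up to 611495; 611,495 required, 611,495 in favor — approved.

Approved — every class gave the required vote.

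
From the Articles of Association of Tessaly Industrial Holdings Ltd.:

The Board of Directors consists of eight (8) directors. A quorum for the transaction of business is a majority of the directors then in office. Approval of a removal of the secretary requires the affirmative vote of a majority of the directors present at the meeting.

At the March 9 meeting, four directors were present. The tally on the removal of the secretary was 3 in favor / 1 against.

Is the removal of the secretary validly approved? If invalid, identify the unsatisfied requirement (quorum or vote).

Invalid — quorum requirement not satisfied.

Quorum: 4 present; quorum is 5. Not satisfied.
Vote: the removal of the secretary requires a majority of the directors present (4). A majority of 4 is 3, so 3 affirmative votes are needed; 3 voted in favor. Satisfied. (Moot — without a quorum no business can be validly transacted.)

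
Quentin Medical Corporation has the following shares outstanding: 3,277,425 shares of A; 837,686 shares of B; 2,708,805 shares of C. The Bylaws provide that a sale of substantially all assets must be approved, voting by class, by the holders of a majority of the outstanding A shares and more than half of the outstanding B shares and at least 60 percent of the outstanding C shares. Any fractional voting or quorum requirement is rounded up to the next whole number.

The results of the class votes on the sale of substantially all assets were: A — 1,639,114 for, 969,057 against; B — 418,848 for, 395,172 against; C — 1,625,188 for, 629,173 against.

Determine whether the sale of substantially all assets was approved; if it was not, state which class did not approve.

A: a majority of 3277425 is 1638713; 1,638,713 required, 1,639,114 in favor — approved.
B: a majority of 837686 is 418844; 418,844 required, 418,848 in favor — approved.
C: 3/5 of 2708805 = 1625283; 1,625,283 required, 1,625,188 in favor — not approved.

Not approved — the C shares did not give the required vote.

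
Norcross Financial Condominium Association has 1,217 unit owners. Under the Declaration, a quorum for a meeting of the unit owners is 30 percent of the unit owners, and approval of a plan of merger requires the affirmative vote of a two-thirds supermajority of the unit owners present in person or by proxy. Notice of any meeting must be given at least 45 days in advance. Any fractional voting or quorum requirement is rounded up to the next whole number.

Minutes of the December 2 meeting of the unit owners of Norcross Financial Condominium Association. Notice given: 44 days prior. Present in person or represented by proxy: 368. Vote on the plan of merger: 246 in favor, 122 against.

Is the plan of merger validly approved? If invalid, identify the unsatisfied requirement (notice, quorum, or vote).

Invalid — notice requirement not satisfied.

Notice: 44 days given; 45 required. Not satisfied.
Quorum: 30% of 1,217 = 365.10, rounded up to 366; 368 present. Satisfied.
Vote: requires two-thirds of those present (368); 2/3 of 368 = 245.33, rounded up to 246, so 246 needed; 246 in favor. Satisfied.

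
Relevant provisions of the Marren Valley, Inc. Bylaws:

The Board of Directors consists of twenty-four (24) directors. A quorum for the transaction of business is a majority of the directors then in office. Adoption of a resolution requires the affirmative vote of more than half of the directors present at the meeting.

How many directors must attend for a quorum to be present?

A majority of 24 is 13.

13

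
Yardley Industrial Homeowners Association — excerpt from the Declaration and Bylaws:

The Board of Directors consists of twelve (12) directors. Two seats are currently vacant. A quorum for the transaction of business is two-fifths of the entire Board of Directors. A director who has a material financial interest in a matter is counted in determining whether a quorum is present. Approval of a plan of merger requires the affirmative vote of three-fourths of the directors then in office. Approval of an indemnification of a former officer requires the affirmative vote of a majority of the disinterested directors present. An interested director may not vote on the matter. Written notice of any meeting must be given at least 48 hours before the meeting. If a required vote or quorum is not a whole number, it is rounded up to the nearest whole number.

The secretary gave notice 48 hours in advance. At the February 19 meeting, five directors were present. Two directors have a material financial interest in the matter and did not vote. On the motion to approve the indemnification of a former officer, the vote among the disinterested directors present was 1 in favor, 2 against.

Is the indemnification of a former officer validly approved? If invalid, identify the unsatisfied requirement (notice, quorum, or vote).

Notice: 48 hours given; 48 required (48 ≥ 48). Satisfied.
Quorum: 5 present (interested directors count toward quorum); quorum is 5. Satisfied.
Vote: the indemnification of a former officer requires a majority of the disinterested directors present (5 − 2 = 3). A majority of 3 is 2, so 2 affirmative votes are needed; 1 voted in favor. Not satisfied.

Invalid — vote requirement not satisfied.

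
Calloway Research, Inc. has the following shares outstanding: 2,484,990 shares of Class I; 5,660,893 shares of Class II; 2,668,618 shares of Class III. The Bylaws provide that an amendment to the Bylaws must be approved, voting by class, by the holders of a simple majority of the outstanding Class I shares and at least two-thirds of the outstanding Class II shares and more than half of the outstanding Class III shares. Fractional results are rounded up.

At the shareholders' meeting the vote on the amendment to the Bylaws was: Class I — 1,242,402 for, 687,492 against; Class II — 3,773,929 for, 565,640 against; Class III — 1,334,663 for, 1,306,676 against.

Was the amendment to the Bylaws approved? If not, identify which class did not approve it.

Class I: a majority of 2484990 is 1242496; 1,242,496 required, 1,242,402 in favor — not approved.
Class II: 2/3 of 5660893 = 3773928.67, rounded up to 3773929; 3,773,929 required, 3,773,929 in favor — approved.
Class III: a majority of 2668618 is 1334310; 1,334,310 required, 1,334,663 in favor — approved.

Not approved — the Class I shares did not give the required vote.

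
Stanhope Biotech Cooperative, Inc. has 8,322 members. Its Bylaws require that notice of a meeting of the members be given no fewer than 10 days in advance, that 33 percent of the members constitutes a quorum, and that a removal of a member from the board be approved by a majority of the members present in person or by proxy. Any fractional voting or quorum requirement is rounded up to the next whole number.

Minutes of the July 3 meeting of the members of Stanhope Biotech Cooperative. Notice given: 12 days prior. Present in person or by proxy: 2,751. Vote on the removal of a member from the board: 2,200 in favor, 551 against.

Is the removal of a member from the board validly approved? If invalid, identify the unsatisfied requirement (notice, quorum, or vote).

Notice: 12 days given; 10 required. Satisfied.
Quorum: 33% of 8,322 = 2,746.26, rounded up to 2,747; 2,751 present. Satisfied.
Vote: requires a majority of those present (2,751); a majority of 2751 is 1376, so 1,376 needed; 2,200 in favor. Satisfied.

Valid — all requirements satisfied.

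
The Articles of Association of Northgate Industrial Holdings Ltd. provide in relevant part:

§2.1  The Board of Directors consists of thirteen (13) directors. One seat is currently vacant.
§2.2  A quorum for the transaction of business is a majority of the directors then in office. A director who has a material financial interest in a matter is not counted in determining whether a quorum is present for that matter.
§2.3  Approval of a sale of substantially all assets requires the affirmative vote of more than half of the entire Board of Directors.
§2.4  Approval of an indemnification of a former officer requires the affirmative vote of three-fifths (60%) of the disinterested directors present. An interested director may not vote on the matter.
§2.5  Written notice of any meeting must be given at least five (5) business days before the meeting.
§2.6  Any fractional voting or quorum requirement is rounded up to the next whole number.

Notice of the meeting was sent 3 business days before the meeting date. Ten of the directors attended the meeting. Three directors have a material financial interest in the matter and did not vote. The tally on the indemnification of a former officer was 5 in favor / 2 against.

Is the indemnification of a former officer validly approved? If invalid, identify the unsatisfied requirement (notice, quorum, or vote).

Notice: 3 business days given; 5 required (3 < 5). Not satisfied.
Quorum: 10 present, but the 3 interested directors do not count, leaving 7. Quorum is 7. Satisfied.
Vote: the indemnification of a former officer requires three-fifths of the disinterested directors present (10 − 3 = 7). 3/5 of 7 = 4.20, rounded up to 5, so 5 affirmative votes are needed; 5 voted in favor. Satisfied.

Invalid — notice requirement not satisfied.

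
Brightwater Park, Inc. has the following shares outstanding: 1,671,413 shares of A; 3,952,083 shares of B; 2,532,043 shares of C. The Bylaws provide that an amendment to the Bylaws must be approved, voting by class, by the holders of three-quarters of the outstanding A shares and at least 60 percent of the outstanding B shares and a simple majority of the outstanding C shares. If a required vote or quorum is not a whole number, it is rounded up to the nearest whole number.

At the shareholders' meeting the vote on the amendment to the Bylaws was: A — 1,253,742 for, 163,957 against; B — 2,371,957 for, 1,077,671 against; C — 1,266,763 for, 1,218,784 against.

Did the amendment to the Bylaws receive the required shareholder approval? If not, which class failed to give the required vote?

A: 3/4 of 1671413 = 1253559.75, rounded up to 1253560; 1,253,560 required, 1,253,742 in favor — approved.
B: 3/5 of 3952083 = 2371249.80, rounded up to 2371250; 2,371,250 required, 2,371,957 in favor — approved.
C: a majority of 2532043 is 1266022; 1,266,022 required, 1,266,763 in favor — approved.

Approved — every class gave the required vote.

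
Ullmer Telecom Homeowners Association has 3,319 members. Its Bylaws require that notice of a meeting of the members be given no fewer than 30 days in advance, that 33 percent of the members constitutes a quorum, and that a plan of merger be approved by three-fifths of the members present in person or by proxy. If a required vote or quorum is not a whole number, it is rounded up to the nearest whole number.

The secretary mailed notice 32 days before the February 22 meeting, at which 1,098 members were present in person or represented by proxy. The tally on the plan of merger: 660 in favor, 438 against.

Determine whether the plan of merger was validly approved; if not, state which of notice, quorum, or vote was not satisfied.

Valid — all requirements satisfied.

Notice: 32 days given; 30 required. Satisfied.
Quorum: 33% of 3,319 = 1,095.27, rounded up to 1,096; 1,098 present. Satisfied.
Vote: requires three-fifths of those present (1,098); 3/5 of 1098 = 658.80, rounded up to 659, so 659 needed; 660 in favor. Satisfied.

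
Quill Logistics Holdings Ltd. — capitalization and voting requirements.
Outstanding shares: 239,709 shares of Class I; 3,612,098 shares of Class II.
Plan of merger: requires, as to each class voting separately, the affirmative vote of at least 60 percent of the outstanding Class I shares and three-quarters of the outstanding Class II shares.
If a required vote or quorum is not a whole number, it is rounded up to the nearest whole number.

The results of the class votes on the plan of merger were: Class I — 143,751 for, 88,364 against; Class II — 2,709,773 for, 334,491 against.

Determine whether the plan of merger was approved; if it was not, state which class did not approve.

Class I: 3/5 of 239709 = 143825.40, rounded up to 143826; 143,826 required, 143,751 in favor — not approved.
Class II: 3/4 of 3612098 = 2709073.50, rounded up to 2709074; 2,709,074 required, 2,709,773 in favor — approved.

Not approved — the Class I shares did not give the required vote.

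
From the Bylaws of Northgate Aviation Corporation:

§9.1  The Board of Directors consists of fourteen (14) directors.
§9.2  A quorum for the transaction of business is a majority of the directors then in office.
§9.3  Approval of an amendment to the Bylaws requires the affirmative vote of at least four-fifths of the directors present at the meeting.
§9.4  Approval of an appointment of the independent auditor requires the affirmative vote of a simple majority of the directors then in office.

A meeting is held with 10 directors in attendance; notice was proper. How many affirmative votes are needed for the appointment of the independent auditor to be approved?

8

The appointment of the independent auditor requires a majority of the directors then in office (14).
A majority of 14 is 8.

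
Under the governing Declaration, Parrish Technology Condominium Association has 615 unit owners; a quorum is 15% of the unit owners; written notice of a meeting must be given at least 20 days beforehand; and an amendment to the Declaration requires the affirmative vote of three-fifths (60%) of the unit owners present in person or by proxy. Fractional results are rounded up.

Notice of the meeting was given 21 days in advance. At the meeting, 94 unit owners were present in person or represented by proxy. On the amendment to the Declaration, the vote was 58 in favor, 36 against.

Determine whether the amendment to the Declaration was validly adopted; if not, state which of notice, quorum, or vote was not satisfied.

Valid — all requirements satisfied.

Notice: 21 days given; 20 required. Satisfied.
Quorum: 15% of 615 = 92.25, rounded up to 93; 94 present. Satisfied.
Vote: requires three-fifths of those present (94); 3/5 of 94 = 56.40, rounded up to 57, so 57 needed; 58 in favor. Satisfied.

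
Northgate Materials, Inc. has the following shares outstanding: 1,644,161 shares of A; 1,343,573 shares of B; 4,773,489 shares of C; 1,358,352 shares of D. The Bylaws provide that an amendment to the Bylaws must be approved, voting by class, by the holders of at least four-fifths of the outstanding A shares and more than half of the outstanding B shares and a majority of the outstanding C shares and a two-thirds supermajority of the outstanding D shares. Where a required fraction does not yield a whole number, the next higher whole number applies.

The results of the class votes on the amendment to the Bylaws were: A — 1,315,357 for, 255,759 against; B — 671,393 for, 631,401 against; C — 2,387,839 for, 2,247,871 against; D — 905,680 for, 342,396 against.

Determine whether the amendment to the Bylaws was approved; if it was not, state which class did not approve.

Not approved — the B shares did not give the required vote.

A: 4/5 of 1644161 = 1315328.80, rounded up to 1315329; 1,315,329 required, 1,315,357 in favor — approved.
B: a majority of 1343573 is 671787; 671,787 required, 671,393 in favor — not approved.
C: a majority of 4773489 is 2386745; 2,386,745 required, 2,387,839 in favor — approved.
D: 2/3 of 1358352 = 905568; 905,568 required, 905,680 in favor — approved.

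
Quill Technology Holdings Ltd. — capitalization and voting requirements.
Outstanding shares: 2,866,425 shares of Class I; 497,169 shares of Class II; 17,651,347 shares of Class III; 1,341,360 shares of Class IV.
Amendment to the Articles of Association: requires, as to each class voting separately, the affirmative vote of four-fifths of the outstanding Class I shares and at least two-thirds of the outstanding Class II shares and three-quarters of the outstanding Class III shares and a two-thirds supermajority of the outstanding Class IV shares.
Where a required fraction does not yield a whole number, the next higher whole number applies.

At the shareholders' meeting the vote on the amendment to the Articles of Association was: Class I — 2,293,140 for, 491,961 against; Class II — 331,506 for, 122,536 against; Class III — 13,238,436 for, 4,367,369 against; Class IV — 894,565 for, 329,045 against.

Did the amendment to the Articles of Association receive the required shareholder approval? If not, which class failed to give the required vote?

Not approved — the Class III shares did not give the required vote.

Class I: 4/5 of 2866425 = 2293140; 2,293,140 required, 2,293,140 in favor — approved.
Class II: 2/3 of 497169 = 331446; 331,446 required, 331,506 in favor — approved.
Class III: 3/4 of 17651347 = 13238510.25, rounded up to 13238511; 13,238,511 required, 13,238,436 in favor — not approved.
Class IV: 2/3 of 1341360 = 894240; 894,240 required, 894,565 in favor — approved.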